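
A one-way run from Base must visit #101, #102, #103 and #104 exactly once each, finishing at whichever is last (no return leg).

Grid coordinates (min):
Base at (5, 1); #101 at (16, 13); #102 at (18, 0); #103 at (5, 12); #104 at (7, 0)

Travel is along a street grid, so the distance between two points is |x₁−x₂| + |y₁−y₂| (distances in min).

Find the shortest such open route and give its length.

There are 4! = 24 possible orderings.
Base → #101 → #102 → #103 → #104: 23+15+25+14 = 77
Base → #101 → #102 → #104 → #103: 23+15+11+14 = 63
Base → #101 → #103 → #102 → #104: 23+12+25+11 = 71
Base → #101 → #103 → #104 → #102: 23+12+14+11 = 60
Base → #101 → #104 → #102 → #103: 23+22+11+25 = 81
Base → #101 → #104 → #103 → #102: 23+22+14+25 = 84
Base → #102 → #101 → #103 → #104: 14+15+12+14 = 55
Base → #102 → #101 → #104 → #103: 14+15+22+14 = 65
Base → #102 → #103 → #101 → #104: 14+25+12+22 = 73
Base → #102 → #103 → #104 → #101: 14+25+14+22 = 75
Base → #102 → #104 → #101 → #103: 14+11+22+12 = 59
Base → #102 → #104 → #103 → #101: 14+11+14+12 = 51
Base → #103 → #101 → #102 → #104: 11+12+15+11 = 49
Base → #103 → #101 → #104 → #102: 11+12+22+11 = 56
… (10 more)
Base → #104 → #102 → #101 → #103: 3+11+15+12 = 41  ← best
The minimum is 41.
One shortest path: Base → #104 → #102 → #101 → #103.

Minimum one-way distance = 41 min.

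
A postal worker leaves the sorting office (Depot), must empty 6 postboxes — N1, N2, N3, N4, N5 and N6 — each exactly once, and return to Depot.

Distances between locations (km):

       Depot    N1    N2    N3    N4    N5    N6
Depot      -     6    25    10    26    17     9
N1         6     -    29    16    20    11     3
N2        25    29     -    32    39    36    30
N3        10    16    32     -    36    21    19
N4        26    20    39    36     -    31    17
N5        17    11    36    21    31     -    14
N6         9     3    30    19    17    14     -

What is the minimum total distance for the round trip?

Shortest round trip = 126 km.

With 6 stops there are 6!/2 = 360 distinct round trips (a route and its reverse cost the same).
Depot→N1→N2→N3→N4→N5→N6→Depot: 6+29+32+36+31+14+9 = 157
Depot→N1→N2→N3→N4→N6→N5→Depot: 6+29+32+36+17+14+17 = 151
Depot→N1→N2→N3→N5→N4→N6→Depot: 6+29+32+21+31+17+9 = 145
Depot→N1→N2→N3→N5→N6→N4→Depot: 6+29+32+21+14+17+26 = 145
Depot→N1→N2→N3→N6→N4→N5→Depot: 6+29+32+19+17+31+17 = 151
Depot→N1→N2→N3→N6→N5→N4→Depot: 6+29+32+19+14+31+26 = 157
Depot→N1→N2→N4→N3→N5→N6→Depot: 6+29+39+36+21+14+9 = 154
Depot→N1→N2→N4→N3→N6→N5→Depot: 6+29+39+36+19+14+17 = 160
… (352 more)
Depot→N2→N4→N6→N1→N5→N3→Depot: 25+39+17+3+11+21+10 = 126  ← best
The minimum is 126.
One optimal route: Depot → N2 → N4 → N6 → N1 → N5 → N3 → Depot (or its reverse).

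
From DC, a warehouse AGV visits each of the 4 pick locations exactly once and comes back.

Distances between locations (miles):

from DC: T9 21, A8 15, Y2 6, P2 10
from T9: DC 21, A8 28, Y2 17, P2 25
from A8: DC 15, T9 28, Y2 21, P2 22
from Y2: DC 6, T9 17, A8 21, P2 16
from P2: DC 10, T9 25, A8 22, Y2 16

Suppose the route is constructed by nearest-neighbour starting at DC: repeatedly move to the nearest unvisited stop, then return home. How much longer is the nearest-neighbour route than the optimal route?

From DC: Y2=6, P2=10, A8=15, T9=21 → choose Y2 (6).
From Y2: P2=16, T9=17, A8=21 → choose P2 (16).
From P2: A8=22, T9=25 → choose A8 (22).
From A8: T9=28 → choose T9 (28).
NN route DC → Y2 → P2 → A8 → T9 → DC costs 93.
Optimal: DC → Y2 → T9 → A8 → P2 → DC costs 83 (by enumerating all 12 distinct tours).
Excess = 93 − 83 = 10.

Excess over optimum: 10 miles.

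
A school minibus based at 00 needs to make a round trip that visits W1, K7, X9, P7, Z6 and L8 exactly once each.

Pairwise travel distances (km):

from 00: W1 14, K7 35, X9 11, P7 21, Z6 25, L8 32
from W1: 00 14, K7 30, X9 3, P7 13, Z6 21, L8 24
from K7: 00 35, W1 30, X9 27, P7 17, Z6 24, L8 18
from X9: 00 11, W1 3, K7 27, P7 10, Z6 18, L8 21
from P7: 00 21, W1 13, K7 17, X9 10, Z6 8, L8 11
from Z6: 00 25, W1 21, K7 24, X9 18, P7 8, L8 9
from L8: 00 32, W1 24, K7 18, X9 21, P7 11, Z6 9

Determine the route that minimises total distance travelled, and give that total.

Shortest round trip = 96 km.

With 6 stops there are 6!/2 = 360 distinct round trips (a route and its reverse cost the same).
00→W1→K7→X9→P7→Z6→L8→00: 14+30+27+10+8+9+32 = 130
00→W1→K7→X9→P7→L8→Z6→00: 14+30+27+10+11+9+25 = 126
00→W1→K7→X9→Z6→P7→L8→00: 14+30+27+18+8+11+32 = 140
00→W1→K7→X9→Z6→L8→P7→00: 14+30+27+18+9+11+21 = 130
00→W1→K7→X9→L8→P7→Z6→00: 14+30+27+21+11+8+25 = 136
00→W1→K7→X9→L8→Z6→P7→00: 14+30+27+21+9+8+21 = 130
00→W1→K7→P7→X9→Z6→L8→00: 14+30+17+10+18+9+32 = 130
00→W1→K7→P7→X9→L8→Z6→00: 14+30+17+10+21+9+25 = 126
… (352 more)
00→W1→X9→P7→K7→L8→Z6→00: 14+3+10+17+18+9+25 = 96  ← best
The minimum is 96.
One optimal route: 00 → W1 → X9 → P7 → K7 → L8 → Z6 → 00 (or its reverse).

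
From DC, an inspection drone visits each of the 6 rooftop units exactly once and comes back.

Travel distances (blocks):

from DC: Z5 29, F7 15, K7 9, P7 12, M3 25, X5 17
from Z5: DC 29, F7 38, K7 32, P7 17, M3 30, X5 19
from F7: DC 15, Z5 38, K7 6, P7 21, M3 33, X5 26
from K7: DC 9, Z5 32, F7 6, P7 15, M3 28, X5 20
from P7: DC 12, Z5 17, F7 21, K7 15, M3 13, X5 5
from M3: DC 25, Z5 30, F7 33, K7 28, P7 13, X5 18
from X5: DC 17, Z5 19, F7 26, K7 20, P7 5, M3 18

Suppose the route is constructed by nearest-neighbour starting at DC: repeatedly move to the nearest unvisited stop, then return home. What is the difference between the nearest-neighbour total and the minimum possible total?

The nearest-neighbour route is 4 blocks longer than optimal.

From DC: K7=9, P7=12, F7=15, X5=17, M3=25, Z5=29 → choose K7 (9).
From K7: F7=6, P7=15, X5=20, M3=28, Z5=32 → choose F7 (6).
From F7: P7=21, X5=26, M3=33, Z5=38 → choose P7 (21).
From P7: X5=5, M3=13, Z5=17 → choose X5 (5).
From X5: M3=18, Z5=19 → choose M3 (18).
From M3: Z5=30 → choose Z5 (30).
NN route DC → K7 → F7 → P7 → X5 → M3 → Z5 → DC costs 118.
Optimal: DC → Z5 → X5 → P7 → M3 → F7 → K7 → DC costs 114 (by enumerating all 360 distinct tours).
Excess = 118 − 114 = 4.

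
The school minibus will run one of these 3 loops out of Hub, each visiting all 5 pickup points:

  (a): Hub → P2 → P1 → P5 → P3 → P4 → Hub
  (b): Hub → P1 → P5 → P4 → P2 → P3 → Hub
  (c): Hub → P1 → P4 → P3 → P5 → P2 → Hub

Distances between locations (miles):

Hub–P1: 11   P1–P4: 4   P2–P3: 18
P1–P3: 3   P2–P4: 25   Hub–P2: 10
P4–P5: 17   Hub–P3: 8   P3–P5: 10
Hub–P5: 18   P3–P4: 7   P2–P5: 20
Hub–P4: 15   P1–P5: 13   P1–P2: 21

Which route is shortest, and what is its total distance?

62 miles — (c) is the shortest.

(a): 10 + 21 + 13 + 10 + 7 + 15 = 76
(b): 11 + 13 + 17 + 25 + 18 + 8 = 92
(c): 11 + 4 + 7 + 10 + 20 + 10 = 62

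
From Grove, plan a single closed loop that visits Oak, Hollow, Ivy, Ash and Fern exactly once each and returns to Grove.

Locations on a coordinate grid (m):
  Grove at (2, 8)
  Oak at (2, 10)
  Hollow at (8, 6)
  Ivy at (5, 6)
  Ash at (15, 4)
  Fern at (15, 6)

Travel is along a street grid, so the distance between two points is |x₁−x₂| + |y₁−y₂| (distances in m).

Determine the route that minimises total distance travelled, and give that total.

38 m — the shortest possible round trip.

There are 60 distinct closed tours to check (reversals are equivalent).
Grove-Oak-Hollow-Ivy-Ash-Fern-Grove: 2+10+3+12+2+15 = 44
Grove-Oak-Hollow-Ivy-Fern-Ash-Grove: 2+10+3+10+2+17 = 44
Grove-Oak-Hollow-Ash-Ivy-Fern-Grove: 2+10+9+12+10+15 = 58
Grove-Oak-Hollow-Ash-Fern-Ivy-Grove: 2+10+9+2+10+5 = 38
Grove-Oak-Hollow-Fern-Ivy-Ash-Grove: 2+10+7+10+12+17 = 58
Grove-Oak-Hollow-Fern-Ash-Ivy-Grove: 2+10+7+2+12+5 = 38
Grove-Oak-Ivy-Hollow-Ash-Fern-Grove: 2+7+3+9+2+15 = 38
Grove-Oak-Ivy-Hollow-Fern-Ash-Grove: 2+7+3+7+2+17 = 38
Grove-Oak-Ivy-Ash-Hollow-Fern-Grove: 2+7+12+9+7+15 = 52
Grove-Oak-Ivy-Ash-Fern-Hollow-Grove: 2+7+12+2+7+8 = 38
Grove-Oak-Ivy-Fern-Hollow-Ash-Grove: 2+7+10+7+9+17 = 52
Grove-Oak-Ivy-Fern-Ash-Hollow-Grove: 2+7+10+2+9+8 = 38
Grove-Oak-Ash-Hollow-Ivy-Fern-Grove: 2+19+9+3+10+15 = 58
Grove-Oak-Ash-Hollow-Fern-Ivy-Grove: 2+19+9+7+10+5 = 52
… (46 more)
The minimum is 38.
One optimal route: Grove → Oak → Hollow → Ash → Fern → Ivy → Grove (or its reverse).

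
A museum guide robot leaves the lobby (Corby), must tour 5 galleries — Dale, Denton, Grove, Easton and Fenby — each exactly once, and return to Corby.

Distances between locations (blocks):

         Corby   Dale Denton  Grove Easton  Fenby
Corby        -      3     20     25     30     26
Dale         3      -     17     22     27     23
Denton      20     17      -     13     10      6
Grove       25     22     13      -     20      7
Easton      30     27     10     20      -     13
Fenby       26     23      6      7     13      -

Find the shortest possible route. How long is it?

75 blocks — the shortest possible round trip.

There are 60 distinct closed tours to check (reversals are equivalent).
Corby → Dale → Denton → Grove → Easton → Fenby → Corby: 3+17+13+20+13+26 = 92
Corby → Dale → Denton → Grove → Fenby → Easton → Corby: 3+17+13+7+13+30 = 83
Corby → Dale → Denton → Easton → Grove → Fenby → Corby: 3+17+10+20+7+26 = 83
Corby → Dale → Denton → Easton → Fenby → Grove → Corby: 3+17+10+13+7+25 = 75
Corby → Dale → Denton → Fenby → Grove → Easton → Corby: 3+17+6+7+20+30 = 83
Corby → Dale → Denton → Fenby → Easton → Grove → Corby: 3+17+6+13+20+25 = 84
Corby → Dale → Grove → Denton → Easton → Fenby → Corby: 3+22+13+10+13+26 = 87
Corby → Dale → Grove → Denton → Fenby → Easton → Corby: 3+22+13+6+13+30 = 87
Corby → Dale → Grove → Easton → Denton → Fenby → Corby: 3+22+20+10+6+26 = 87
Corby → Dale → Grove → Easton → Fenby → Denton → Corby: 3+22+20+13+6+20 = 84
Corby → Dale → Grove → Fenby → Denton → Easton → Corby: 3+22+7+6+10+30 = 78
Corby → Dale → Grove → Fenby → Easton → Denton → Corby: 3+22+7+13+10+20 = 75
Corby → Dale → Easton → Denton → Grove → Fenby → Corby: 3+27+10+13+7+26 = 86
Corby → Dale → Easton → Denton → Fenby → Grove → Corby: 3+27+10+6+7+25 = 78
… (46 more)
The minimum is 75.
One optimal route: Corby → Dale → Denton → Easton → Fenby → Grove → Corby (or its reverse).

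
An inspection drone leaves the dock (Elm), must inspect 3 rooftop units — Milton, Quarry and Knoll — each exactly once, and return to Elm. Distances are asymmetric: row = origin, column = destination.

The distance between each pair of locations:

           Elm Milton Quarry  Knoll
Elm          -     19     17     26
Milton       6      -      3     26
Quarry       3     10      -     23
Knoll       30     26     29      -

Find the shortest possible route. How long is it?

Elm - Milton - Quarry - Knoll - Elm: 19+3+23+30 = 75
Elm - Milton - Knoll - Quarry - Elm: 19+26+29+3 = 77
Elm - Quarry - Milton - Knoll - Elm: 17+10+26+30 = 83
Elm - Quarry - Knoll - Milton - Elm: 17+23+26+6 = 72
Elm - Knoll - Milton - Quarry - Elm: 26+26+3+3 = 58
Elm - Knoll - Quarry - Milton - Elm: 26+29+10+6 = 71
The minimum is 58.
One optimal route: Elm → Knoll → Milton → Quarry → Elm.

Minimum total distance: 58.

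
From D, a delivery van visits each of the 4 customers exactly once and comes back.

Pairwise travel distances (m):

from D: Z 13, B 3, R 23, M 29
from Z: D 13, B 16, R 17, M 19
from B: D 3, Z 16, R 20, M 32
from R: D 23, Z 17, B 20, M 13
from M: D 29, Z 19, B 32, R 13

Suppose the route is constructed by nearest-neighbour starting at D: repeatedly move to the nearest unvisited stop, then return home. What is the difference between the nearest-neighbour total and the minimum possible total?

Excess over optimum: 10 m.

From D: B=3, Z=13, R=23, M=29 → choose B (3).
From B: Z=16, R=20, M=32 → choose Z (16).
From Z: R=17, M=19 → choose R (17).
From R: M=13 → choose M (13).
NN route D → B → Z → R → M → D costs 78.
Optimal: D → Z → M → R → B → D costs 68 (by enumerating all 12 distinct tours).
Excess = 78 − 68 = 10.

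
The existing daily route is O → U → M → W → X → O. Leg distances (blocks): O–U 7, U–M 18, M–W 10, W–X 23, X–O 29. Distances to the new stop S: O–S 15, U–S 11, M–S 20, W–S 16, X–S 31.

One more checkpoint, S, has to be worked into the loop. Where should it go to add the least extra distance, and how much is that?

Insertion cost between consecutive stops i–j is d(i,S) + d(S,j) − d(i,j):
  between O and U: 15 + 11 − 7 = 19
  between U and M: 11 + 20 − 18 = 13
  between M and W: 20 + 16 − 10 = 26
  between W and X: 16 + 31 − 23 = 24
  between X and O: 31 + 15 − 29 = 17
Cheapest insertion is between U and M, adding 13.
New total = 87 + 13 = 100.

Minimum extra distance: 13 blocks, inserting S between U and M.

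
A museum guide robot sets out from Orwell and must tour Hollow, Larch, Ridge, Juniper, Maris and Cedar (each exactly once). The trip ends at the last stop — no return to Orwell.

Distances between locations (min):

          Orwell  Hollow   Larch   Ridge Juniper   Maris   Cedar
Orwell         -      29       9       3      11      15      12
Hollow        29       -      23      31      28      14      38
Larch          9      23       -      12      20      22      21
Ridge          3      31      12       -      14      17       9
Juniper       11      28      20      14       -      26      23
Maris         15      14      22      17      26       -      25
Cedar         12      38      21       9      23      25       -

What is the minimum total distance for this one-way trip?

Minimum one-way distance = 91 min.

There are 6! = 720 possible orderings.
Orwell→Hollow→Larch→Ridge→Juniper→Maris→Cedar: 29+23+12+14+26+25 = 129
Orwell→Hollow→Larch→Ridge→Juniper→Cedar→Maris: 29+23+12+14+23+25 = 126
Orwell→Hollow→Larch→Ridge→Maris→Juniper→Cedar: 29+23+12+17+26+23 = 130
Orwell→Hollow→Larch→Ridge→Maris→Cedar→Juniper: 29+23+12+17+25+23 = 129
Orwell→Hollow→Larch→Ridge→Cedar→Juniper→Maris: 29+23+12+9+23+26 = 122
Orwell→Hollow→Larch→Ridge→Cedar→Maris→Juniper: 29+23+12+9+25+26 = 124
Orwell→Hollow→Larch→Juniper→Ridge→Maris→Cedar: 29+23+20+14+17+25 = 128
Orwell→Hollow→Larch→Juniper→Ridge→Cedar→Maris: 29+23+20+14+9+25 = 120
… (712 more)
Orwell→Larch→Juniper→Ridge→Cedar→Maris→Hollow: 9+20+14+9+25+14 = 91  ← best
The minimum is 91.
One shortest path: Orwell → Larch → Juniper → Ridge → Cedar → Maris → Hollow.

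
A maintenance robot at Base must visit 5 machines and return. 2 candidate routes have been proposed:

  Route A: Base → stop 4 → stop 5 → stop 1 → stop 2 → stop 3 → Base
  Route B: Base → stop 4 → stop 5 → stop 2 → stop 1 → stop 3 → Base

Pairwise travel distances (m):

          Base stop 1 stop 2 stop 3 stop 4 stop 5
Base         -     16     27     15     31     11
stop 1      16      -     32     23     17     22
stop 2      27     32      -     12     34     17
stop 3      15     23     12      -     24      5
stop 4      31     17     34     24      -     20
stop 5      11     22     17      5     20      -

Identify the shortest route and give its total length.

Route A: 31 + 20 + 22 + 32 + 12 + 15 = 132
Route B: 31 + 20 + 17 + 32 + 23 + 15 = 138

132 m — Route A is the shortest.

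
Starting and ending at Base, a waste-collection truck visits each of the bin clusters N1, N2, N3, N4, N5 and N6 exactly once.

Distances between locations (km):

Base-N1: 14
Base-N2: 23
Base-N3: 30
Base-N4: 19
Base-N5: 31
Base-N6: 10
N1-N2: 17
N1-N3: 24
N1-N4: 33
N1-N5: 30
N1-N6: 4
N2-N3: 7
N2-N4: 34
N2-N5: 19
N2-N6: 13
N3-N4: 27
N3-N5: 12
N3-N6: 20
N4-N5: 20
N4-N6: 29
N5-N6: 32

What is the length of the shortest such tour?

Minimum total distance: 89 km.

With 6 stops there are 6!/2 = 360 distinct round trips (a route and its reverse cost the same).
Base - N1 - N2 - N3 - N4 - N5 - N6 - Base: 14+17+7+27+20+32+10 = 127
Base - N1 - N2 - N3 - N4 - N6 - N5 - Base: 14+17+7+27+29+32+31 = 157
Base - N1 - N2 - N3 - N5 - N4 - N6 - Base: 14+17+7+12+20+29+10 = 109
Base - N1 - N2 - N3 - N5 - N6 - N4 - Base: 14+17+7+12+32+29+19 = 130
Base - N1 - N2 - N3 - N6 - N4 - N5 - Base: 14+17+7+20+29+20+31 = 138
Base - N1 - N2 - N3 - N6 - N5 - N4 - Base: 14+17+7+20+32+20+19 = 129
Base - N1 - N2 - N4 - N3 - N5 - N6 - Base: 14+17+34+27+12+32+10 = 146
Base - N1 - N2 - N4 - N3 - N6 - N5 - Base: 14+17+34+27+20+32+31 = 175
… (352 more)
Base - N1 - N6 - N2 - N3 - N5 - N4 - Base: 14+4+13+7+12+20+19 = 89  ← best
The minimum is 89.
One optimal route: Base → N1 → N6 → N2 → N3 → N5 → N4 → Base (or its reverse).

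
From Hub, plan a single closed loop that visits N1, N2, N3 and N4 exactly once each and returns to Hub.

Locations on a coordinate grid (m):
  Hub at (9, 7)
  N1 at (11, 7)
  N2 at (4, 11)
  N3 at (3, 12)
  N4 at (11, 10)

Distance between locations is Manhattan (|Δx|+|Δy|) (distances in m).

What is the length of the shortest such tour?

There are 12 distinct closed tours to check (reversals are equivalent).
Hub - N1 - N2 - N3 - N4 - Hub: 2+11+2+10+5 = 30
Hub - N1 - N2 - N4 - N3 - Hub: 2+11+8+10+11 = 42
Hub - N1 - N3 - N2 - N4 - Hub: 2+13+2+8+5 = 30
Hub - N1 - N3 - N4 - N2 - Hub: 2+13+10+8+9 = 42
Hub - N1 - N4 - N2 - N3 - Hub: 2+3+8+2+11 = 26
Hub - N1 - N4 - N3 - N2 - Hub: 2+3+10+2+9 = 26
Hub - N2 - N1 - N3 - N4 - Hub: 9+11+13+10+5 = 48
Hub - N2 - N1 - N4 - N3 - Hub: 9+11+3+10+11 = 44
Hub - N2 - N3 - N1 - N4 - Hub: 9+2+13+3+5 = 32
Hub - N2 - N4 - N1 - N3 - Hub: 9+8+3+13+11 = 44
Hub - N3 - N1 - N2 - N4 - Hub: 11+13+11+8+5 = 48
Hub - N3 - N2 - N1 - N4 - Hub: 11+2+11+3+5 = 32
The minimum is 26.
One optimal route: Hub → N1 → N4 → N2 → N3 → Hub (or its reverse).

Shortest round trip = 26 m.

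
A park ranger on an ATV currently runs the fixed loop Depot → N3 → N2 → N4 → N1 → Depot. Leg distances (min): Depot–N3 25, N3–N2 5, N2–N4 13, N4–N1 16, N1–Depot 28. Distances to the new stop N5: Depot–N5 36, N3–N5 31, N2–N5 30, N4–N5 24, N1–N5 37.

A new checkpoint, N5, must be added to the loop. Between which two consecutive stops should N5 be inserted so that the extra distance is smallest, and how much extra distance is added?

Adding 41 min by placing N5 on the N2–N4 leg.

Insertion cost between consecutive stops i–j is d(i,N5) + d(N5,j) − d(i,j):
  between Depot and N3: 36 + 31 − 25 = 42
  between N3 and N2: 31 + 30 − 5 = 56
  between N2 and N4: 30 + 24 − 13 = 41
  between N4 and N1: 24 + 37 − 16 = 45
  between N1 and Depot: 37 + 36 − 28 = 45
Cheapest insertion is between N2 and N4, adding 41.
New total = 87 + 41 = 128.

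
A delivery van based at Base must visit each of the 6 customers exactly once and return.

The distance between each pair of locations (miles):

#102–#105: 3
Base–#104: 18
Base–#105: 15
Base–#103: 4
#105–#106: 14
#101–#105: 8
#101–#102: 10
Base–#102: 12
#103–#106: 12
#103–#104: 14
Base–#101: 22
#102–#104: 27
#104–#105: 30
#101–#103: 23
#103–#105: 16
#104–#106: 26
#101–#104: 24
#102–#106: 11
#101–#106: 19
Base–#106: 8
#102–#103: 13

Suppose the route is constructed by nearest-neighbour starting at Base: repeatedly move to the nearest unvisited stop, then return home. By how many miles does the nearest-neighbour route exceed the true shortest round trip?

8 miles longer than the optimal tour.

Base: #103=4, #106=8, #102=12, #105=15, #104=18, #101=22 ⇒ #103
#103: #106=12, #102=13, #104=14, #105=16, #101=23 ⇒ #106
#106: #102=11, #105=14, #101=19, #104=26 ⇒ #102
#102: #105=3, #101=10, #104=27 ⇒ #105
#105: #101=8, #104=30 ⇒ #101
#101: #104=24 ⇒ #104
NN route Base → #103 → #106 → #102 → #105 → #101 → #104 → Base costs 80.
Optimal: Base → #103 → #104 → #101 → #105 → #102 → #106 → Base costs 72 (by enumerating all 360 distinct tours).
Excess = 80 − 72 = 8.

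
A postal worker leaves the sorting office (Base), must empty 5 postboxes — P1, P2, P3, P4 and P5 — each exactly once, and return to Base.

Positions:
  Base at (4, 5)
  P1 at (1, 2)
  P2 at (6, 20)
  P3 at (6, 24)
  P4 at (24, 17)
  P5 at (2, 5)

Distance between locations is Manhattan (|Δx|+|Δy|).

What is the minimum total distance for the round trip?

With 5 stops there are 5!/2 = 60 distinct round trips (a route and its reverse cost the same).
Base-P1-P2-P3-P4-P5-Base: 6+23+4+25+34+2 = 94
Base-P1-P2-P3-P5-P4-Base: 6+23+4+23+34+32 = 122
Base-P1-P2-P4-P3-P5-Base: 6+23+21+25+23+2 = 100
Base-P1-P2-P4-P5-P3-Base: 6+23+21+34+23+21 = 128
Base-P1-P2-P5-P3-P4-Base: 6+23+19+23+25+32 = 128
Base-P1-P2-P5-P4-P3-Base: 6+23+19+34+25+21 = 128
Base-P1-P3-P2-P4-P5-Base: 6+27+4+21+34+2 = 94
Base-P1-P3-P2-P5-P4-Base: 6+27+4+19+34+32 = 122
Base-P1-P3-P4-P2-P5-Base: 6+27+25+21+19+2 = 100
Base-P1-P3-P4-P5-P2-Base: 6+27+25+34+19+17 = 128
Base-P1-P3-P5-P2-P4-Base: 6+27+23+19+21+32 = 128
Base-P1-P3-P5-P4-P2-Base: 6+27+23+34+21+17 = 128
Base-P1-P4-P2-P3-P5-Base: 6+38+21+4+23+2 = 94
Base-P1-P4-P2-P5-P3-Base: 6+38+21+19+23+21 = 128
… (46 more)
Base-P1-P5-P2-P3-P4-Base: 6+4+19+4+25+32 = 90  ← best
The minimum is 90.
One optimal route: Base → P1 → P5 → P2 → P3 → P4 → Base (or its reverse).

90 — the shortest possible round trip.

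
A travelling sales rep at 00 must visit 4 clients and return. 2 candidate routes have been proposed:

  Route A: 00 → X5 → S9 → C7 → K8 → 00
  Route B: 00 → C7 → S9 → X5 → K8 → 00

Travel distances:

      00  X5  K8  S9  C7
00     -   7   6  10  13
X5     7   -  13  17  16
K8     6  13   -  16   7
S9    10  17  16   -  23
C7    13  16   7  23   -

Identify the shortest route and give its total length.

Shortest is Route A, total 60.

Route A: 7 + 17 + 23 + 7 + 6 = 60
Route B: 13 + 23 + 17 + 13 + 6 = 72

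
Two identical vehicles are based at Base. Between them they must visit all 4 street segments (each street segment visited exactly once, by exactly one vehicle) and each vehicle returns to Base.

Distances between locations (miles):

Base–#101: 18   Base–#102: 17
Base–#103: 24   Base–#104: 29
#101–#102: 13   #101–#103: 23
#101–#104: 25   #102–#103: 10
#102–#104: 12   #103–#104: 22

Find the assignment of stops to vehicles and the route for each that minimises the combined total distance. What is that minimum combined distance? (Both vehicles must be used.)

Minimum combined distance: 111 miles.

Try each way of splitting the stops between the two vehicles (each non-empty) and, for each split, find the best tour for each vehicle:
  {#101} + {#102, #103, #104}: 36 + 75 = 111
  {#102} + {#101, #103, #104}: 34 + 89 = 123
  {#101, #102} + {#103, #104}: 48 + 75 = 123
  {#103} + {#101, #102, #104}: 48 + 72 = 120
  {#101, #103} + {#102, #104}: 65 + 58 = 123
  {#102, #103} + {#101, #104}: 51 + 72 = 123
  … (7 splits in total)
Best: vehicle 1 Base → #101 → Base = 36; vehicle 2 Base → #102 → #104 → #103 → Base = 75; combined 111.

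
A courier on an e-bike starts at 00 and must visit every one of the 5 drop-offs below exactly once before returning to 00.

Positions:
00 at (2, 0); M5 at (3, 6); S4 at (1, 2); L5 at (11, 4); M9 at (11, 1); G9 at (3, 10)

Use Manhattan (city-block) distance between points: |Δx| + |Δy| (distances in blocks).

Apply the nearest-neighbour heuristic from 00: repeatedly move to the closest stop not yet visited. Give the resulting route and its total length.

40 blocks along 00 → S4 → M5 → G9 → L5 → M9 → 00.

From 00: distances to unvisited — S4=3, M5=7, M9=10, G9=11, L5=13. Nearest is S4 (3).
From S4: distances to unvisited — M5=6, G9=10, M9=11, L5=12. Nearest is M5 (6).
From M5: distances to unvisited — G9=4, L5=10, M9=13. Nearest is G9 (4).
From G9: distances to unvisited — L5=14, M9=17. Nearest is L5 (14).
From L5: distances to unvisited — M9=3. Nearest is M9 (3).
Return M9→00: 10.
Total = 3 + 6 + 4 + 14 + 3 + 10 = 40.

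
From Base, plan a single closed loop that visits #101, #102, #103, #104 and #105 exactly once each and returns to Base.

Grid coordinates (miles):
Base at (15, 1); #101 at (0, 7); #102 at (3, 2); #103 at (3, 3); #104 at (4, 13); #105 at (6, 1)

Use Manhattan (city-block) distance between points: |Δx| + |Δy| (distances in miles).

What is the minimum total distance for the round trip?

Shortest round trip = 54 miles.

There are 60 distinct closed tours to check (reversals are equivalent).
Base - #101 - #102 - #103 - #104 - #105 - Base: 21+8+1+11+14+9 = 64
Base - #101 - #102 - #103 - #105 - #104 - Base: 21+8+1+5+14+23 = 72
Base - #101 - #102 - #104 - #103 - #105 - Base: 21+8+12+11+5+9 = 66
Base - #101 - #102 - #104 - #105 - #103 - Base: 21+8+12+14+5+14 = 74
Base - #101 - #102 - #105 - #103 - #104 - Base: 21+8+4+5+11+23 = 72
Base - #101 - #102 - #105 - #104 - #103 - Base: 21+8+4+14+11+14 = 72
Base - #101 - #103 - #102 - #104 - #105 - Base: 21+7+1+12+14+9 = 64
Base - #101 - #103 - #102 - #105 - #104 - Base: 21+7+1+4+14+23 = 70
Base - #101 - #103 - #104 - #102 - #105 - Base: 21+7+11+12+4+9 = 64
Base - #101 - #103 - #104 - #105 - #102 - Base: 21+7+11+14+4+13 = 70
Base - #101 - #103 - #105 - #102 - #104 - Base: 21+7+5+4+12+23 = 72
Base - #101 - #103 - #105 - #104 - #102 - Base: 21+7+5+14+12+13 = 72
Base - #101 - #104 - #102 - #103 - #105 - Base: 21+10+12+1+5+9 = 58
Base - #101 - #104 - #102 - #105 - #103 - Base: 21+10+12+4+5+14 = 66
… (46 more)
Base - #102 - #103 - #101 - #104 - #105 - Base: 13+1+7+10+14+9 = 54  ← best
The minimum is 54.
One optimal route: Base → #102 → #103 → #101 → #104 → #105 → Base (or its reverse).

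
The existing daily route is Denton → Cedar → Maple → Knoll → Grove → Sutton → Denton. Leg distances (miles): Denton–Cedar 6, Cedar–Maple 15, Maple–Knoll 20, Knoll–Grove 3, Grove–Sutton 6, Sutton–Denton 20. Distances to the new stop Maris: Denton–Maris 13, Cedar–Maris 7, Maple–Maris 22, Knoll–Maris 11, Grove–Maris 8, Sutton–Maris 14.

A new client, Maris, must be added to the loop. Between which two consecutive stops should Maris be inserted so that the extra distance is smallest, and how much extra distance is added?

Insertion cost between consecutive stops i–j is d(i,Maris) + d(Maris,j) − d(i,j):
  between Denton and Cedar: 13 + 7 − 6 = 14
  between Cedar and Maple: 7 + 22 − 15 = 14
  between Maple and Knoll: 22 + 11 − 20 = 13
  between Knoll and Grove: 11 + 8 − 3 = 16
  between Grove and Sutton: 8 + 14 − 6 = 16
  between Sutton and Denton: 14 + 13 − 20 = 7
Cheapest insertion is between Sutton and Denton, adding 7.
New total = 70 + 7 = 77.

Adding 7 miles by placing Maris on the Sutton–Denton leg.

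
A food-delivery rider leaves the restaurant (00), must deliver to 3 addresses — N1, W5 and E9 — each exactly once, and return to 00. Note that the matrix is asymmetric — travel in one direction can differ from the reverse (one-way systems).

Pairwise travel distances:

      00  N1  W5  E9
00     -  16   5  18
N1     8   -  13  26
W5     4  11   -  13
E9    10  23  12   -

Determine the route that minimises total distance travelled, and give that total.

Minimum total distance: 49.

00 - N1 - W5 - E9 - 00: 16+13+13+10 = 52
00 - N1 - E9 - W5 - 00: 16+26+12+4 = 58
00 - W5 - N1 - E9 - 00: 5+11+26+10 = 52
00 - W5 - E9 - N1 - 00: 5+13+23+8 = 49
00 - E9 - N1 - W5 - 00: 18+23+13+4 = 58
00 - E9 - W5 - N1 - 00: 18+12+11+8 = 49
The minimum is 49.
One optimal route: 00 → W5 → E9 → N1 → 00.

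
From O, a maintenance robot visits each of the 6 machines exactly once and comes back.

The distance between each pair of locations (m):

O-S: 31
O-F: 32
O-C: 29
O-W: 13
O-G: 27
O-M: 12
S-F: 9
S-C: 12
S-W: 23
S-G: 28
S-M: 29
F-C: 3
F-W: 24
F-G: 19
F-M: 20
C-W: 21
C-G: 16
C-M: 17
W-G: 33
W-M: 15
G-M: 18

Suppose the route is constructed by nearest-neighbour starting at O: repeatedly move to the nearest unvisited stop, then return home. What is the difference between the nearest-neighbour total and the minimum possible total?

Excess over optimum: 21 m.

From O: M=12, W=13, G=27, C=29, S=31, F=32 → choose M (12).
From M: W=15, C=17, G=18, F=20, S=29 → choose W (15).
From W: C=21, S=23, F=24, G=33 → choose C (21).
From C: F=3, S=12, G=16 → choose F (3).
From F: S=9, G=19 → choose S (9).
From S: G=28 → choose G (28).
NN route O → M → W → C → F → S → G → O costs 115.
Optimal: O → W → S → F → C → G → M → O costs 94 (by enumerating all 360 distinct tours).
Excess = 115 − 94 = 21.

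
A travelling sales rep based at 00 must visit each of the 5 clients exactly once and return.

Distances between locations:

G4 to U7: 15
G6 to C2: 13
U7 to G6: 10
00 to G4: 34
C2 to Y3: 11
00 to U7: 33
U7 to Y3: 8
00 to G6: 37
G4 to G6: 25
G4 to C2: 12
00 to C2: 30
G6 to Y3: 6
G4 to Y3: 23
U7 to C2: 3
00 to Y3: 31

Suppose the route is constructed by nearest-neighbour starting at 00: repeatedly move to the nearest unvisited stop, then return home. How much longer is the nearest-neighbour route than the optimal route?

The nearest-neighbour route is 10 longer than optimal.

00: C2=30, Y3=31, U7=33, G4=34, G6=37 ⇒ C2
C2: U7=3, Y3=11, G4=12, G6=13 ⇒ U7
U7: Y3=8, G6=10, G4=15 ⇒ Y3
Y3: G6=6, G4=23 ⇒ G6
G6: G4=25 ⇒ G4
NN route 00 → C2 → U7 → Y3 → G6 → G4 → 00 costs 106.
Optimal: 00 → G4 → C2 → U7 → G6 → Y3 → 00 costs 96 (by enumerating all 60 distinct tours).
Excess = 106 − 96 = 10.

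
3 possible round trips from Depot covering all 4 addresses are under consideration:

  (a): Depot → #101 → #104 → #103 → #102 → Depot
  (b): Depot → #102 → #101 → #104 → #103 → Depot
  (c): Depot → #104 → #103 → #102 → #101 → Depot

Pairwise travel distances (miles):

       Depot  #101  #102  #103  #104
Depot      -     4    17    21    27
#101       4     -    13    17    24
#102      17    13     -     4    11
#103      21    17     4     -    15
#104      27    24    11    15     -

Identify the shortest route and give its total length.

63 miles — (c) is the shortest.

(a): 4 + 24 + 15 + 4 + 17 = 64
(b): 17 + 13 + 24 + 15 + 21 = 90
(c): 27 + 15 + 4 + 13 + 4 = 63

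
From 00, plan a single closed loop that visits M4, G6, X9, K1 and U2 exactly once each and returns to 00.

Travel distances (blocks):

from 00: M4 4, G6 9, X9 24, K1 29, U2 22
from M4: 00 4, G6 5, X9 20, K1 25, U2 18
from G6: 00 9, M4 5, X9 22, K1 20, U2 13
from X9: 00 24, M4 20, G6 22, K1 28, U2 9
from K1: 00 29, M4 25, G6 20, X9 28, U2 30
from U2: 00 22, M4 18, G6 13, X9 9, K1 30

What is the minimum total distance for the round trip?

Shortest round trip = 88 blocks.

With 5 stops there are 5!/2 = 60 distinct round trips (a route and its reverse cost the same).
00 → M4 → G6 → X9 → K1 → U2 → 00: 4+5+22+28+30+22 = 111
00 → M4 → G6 → X9 → U2 → K1 → 00: 4+5+22+9+30+29 = 99
00 → M4 → G6 → K1 → X9 → U2 → 00: 4+5+20+28+9+22 = 88
00 → M4 → G6 → K1 → U2 → X9 → 00: 4+5+20+30+9+24 = 92
00 → M4 → G6 → U2 → X9 → K1 → 00: 4+5+13+9+28+29 = 88
00 → M4 → G6 → U2 → K1 → X9 → 00: 4+5+13+30+28+24 = 104
00 → M4 → X9 → G6 → K1 → U2 → 00: 4+20+22+20+30+22 = 118
00 → M4 → X9 → G6 → U2 → K1 → 00: 4+20+22+13+30+29 = 118
00 → M4 → X9 → K1 → G6 → U2 → 00: 4+20+28+20+13+22 = 107
00 → M4 → X9 → K1 → U2 → G6 → 00: 4+20+28+30+13+9 = 104
00 → M4 → X9 → U2 → G6 → K1 → 00: 4+20+9+13+20+29 = 95
00 → M4 → X9 → U2 → K1 → G6 → 00: 4+20+9+30+20+9 = 92
00 → M4 → K1 → G6 → X9 → U2 → 00: 4+25+20+22+9+22 = 102
00 → M4 → K1 → G6 → U2 → X9 → 00: 4+25+20+13+9+24 = 95
… (46 more)
The minimum is 88.
One optimal route: 00 → M4 → G6 → K1 → X9 → U2 → 00 (or its reverse).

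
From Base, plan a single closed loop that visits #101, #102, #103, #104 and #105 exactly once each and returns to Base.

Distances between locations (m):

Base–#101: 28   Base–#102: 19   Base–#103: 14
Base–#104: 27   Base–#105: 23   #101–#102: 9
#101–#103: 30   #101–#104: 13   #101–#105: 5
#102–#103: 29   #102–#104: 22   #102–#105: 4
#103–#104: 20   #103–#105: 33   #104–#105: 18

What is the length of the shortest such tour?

There are 60 distinct closed tours to check (reversals are equivalent).
Base-#101-#102-#103-#104-#105-Base: 28+9+29+20+18+23 = 127
Base-#101-#102-#103-#105-#104-Base: 28+9+29+33+18+27 = 144
Base-#101-#102-#104-#103-#105-Base: 28+9+22+20+33+23 = 135
Base-#101-#102-#104-#105-#103-Base: 28+9+22+18+33+14 = 124
Base-#101-#102-#105-#103-#104-Base: 28+9+4+33+20+27 = 121
Base-#101-#102-#105-#104-#103-Base: 28+9+4+18+20+14 = 93
Base-#101-#103-#102-#104-#105-Base: 28+30+29+22+18+23 = 150
Base-#101-#103-#102-#105-#104-Base: 28+30+29+4+18+27 = 136
Base-#101-#103-#104-#102-#105-Base: 28+30+20+22+4+23 = 127
Base-#101-#103-#104-#105-#102-Base: 28+30+20+18+4+19 = 119
Base-#101-#103-#105-#102-#104-Base: 28+30+33+4+22+27 = 144
Base-#101-#103-#105-#104-#102-Base: 28+30+33+18+22+19 = 150
Base-#101-#104-#102-#103-#105-Base: 28+13+22+29+33+23 = 148
Base-#101-#104-#102-#105-#103-Base: 28+13+22+4+33+14 = 114
… (46 more)
Base-#102-#105-#101-#104-#103-Base: 19+4+5+13+20+14 = 75  ← best
The minimum is 75.
One optimal route: Base → #102 → #105 → #101 → #104 → #103 → Base (or its reverse).

75 m — the shortest possible round trip.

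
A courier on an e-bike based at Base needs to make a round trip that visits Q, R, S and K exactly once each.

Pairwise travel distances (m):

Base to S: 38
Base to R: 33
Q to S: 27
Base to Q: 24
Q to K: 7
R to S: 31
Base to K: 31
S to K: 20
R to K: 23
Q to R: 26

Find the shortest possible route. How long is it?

With 4 stops there are 4!/2 = 12 distinct round trips (a route and its reverse cost the same).
Base → Q → R → S → K → Base: 24+26+31+20+31 = 132
Base → Q → R → K → S → Base: 24+26+23+20+38 = 131
Base → Q → S → R → K → Base: 24+27+31+23+31 = 136
Base → Q → S → K → R → Base: 24+27+20+23+33 = 127
Base → Q → K → R → S → Base: 24+7+23+31+38 = 123
Base → Q → K → S → R → Base: 24+7+20+31+33 = 115
Base → R → Q → S → K → Base: 33+26+27+20+31 = 137
Base → R → Q → K → S → Base: 33+26+7+20+38 = 124
Base → R → S → Q → K → Base: 33+31+27+7+31 = 129
Base → R → K → Q → S → Base: 33+23+7+27+38 = 128
Base → S → Q → R → K → Base: 38+27+26+23+31 = 145
Base → S → R → Q → K → Base: 38+31+26+7+31 = 133
The minimum is 115.
One optimal route: Base → Q → K → S → R → Base (or its reverse).

Minimum total distance: 115 m.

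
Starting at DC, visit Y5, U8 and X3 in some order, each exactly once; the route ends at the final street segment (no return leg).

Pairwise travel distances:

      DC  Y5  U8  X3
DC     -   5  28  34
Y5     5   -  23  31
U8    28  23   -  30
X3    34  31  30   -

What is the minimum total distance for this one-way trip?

There are 3! = 6 possible orderings.
DC→Y5→U8→X3: 5+23+30 = 58
DC→Y5→X3→U8: 5+31+30 = 66
DC→U8→Y5→X3: 28+23+31 = 82
DC→U8→X3→Y5: 28+30+31 = 89
DC→X3→Y5→U8: 34+31+23 = 88
DC→X3→U8→Y5: 34+30+23 = 87
The minimum is 58.
One shortest path: DC → Y5 → U8 → X3.

Shortest open route: 58.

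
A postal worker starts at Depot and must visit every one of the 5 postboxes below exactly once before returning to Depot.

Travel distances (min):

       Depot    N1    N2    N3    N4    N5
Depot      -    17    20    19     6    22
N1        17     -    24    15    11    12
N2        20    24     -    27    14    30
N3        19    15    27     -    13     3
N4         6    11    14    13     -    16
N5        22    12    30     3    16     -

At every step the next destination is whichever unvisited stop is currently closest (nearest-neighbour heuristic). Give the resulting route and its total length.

From Depot: distances to unvisited — N4=6, N1=17, N3=19, N2=20, N5=22. Nearest is N4 (6).
From N4: distances to unvisited — N1=11, N3=13, N2=14, N5=16. Nearest is N1 (11).
From N1: distances to unvisited — N5=12, N3=15, N2=24. Nearest is N5 (12).
From N5: distances to unvisited — N3=3, N2=30. Nearest is N3 (3).
From N3: distances to unvisited — N2=27. Nearest is N2 (27).
Return N2→Depot: 20.
Total = 6 + 11 + 12 + 3 + 27 + 20 = 79.

79 min along Depot → N4 → N1 → N5 → N3 → N2 → Depot.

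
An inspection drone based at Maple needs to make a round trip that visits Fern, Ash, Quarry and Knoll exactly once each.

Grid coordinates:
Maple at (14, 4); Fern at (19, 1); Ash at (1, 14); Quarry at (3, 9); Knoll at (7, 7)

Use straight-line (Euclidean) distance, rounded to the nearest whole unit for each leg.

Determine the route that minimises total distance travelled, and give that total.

Minimum total distance: 44.

Maple→Fern→Ash→Quarry→Knoll→Maple: 6+22+5+4+8 = 45
Maple→Fern→Ash→Knoll→Quarry→Maple: 6+22+9+4+12 = 53
Maple→Fern→Quarry→Ash→Knoll→Maple: 6+18+5+9+8 = 46
Maple→Fern→Quarry→Knoll→Ash→Maple: 6+18+4+9+16 = 53
Maple→Fern→Knoll→Ash→Quarry→Maple: 6+13+9+5+12 = 45
Maple→Fern→Knoll→Quarry→Ash→Maple: 6+13+4+5+16 = 44
Maple→Ash→Fern→Quarry→Knoll→Maple: 16+22+18+4+8 = 68
Maple→Ash→Fern→Knoll→Quarry→Maple: 16+22+13+4+12 = 67
Maple→Ash→Quarry→Fern→Knoll→Maple: 16+5+18+13+8 = 60
Maple→Ash→Knoll→Fern→Quarry→Maple: 16+9+13+18+12 = 68
Maple→Quarry→Fern→Ash→Knoll→Maple: 12+18+22+9+8 = 69
Maple→Quarry→Ash→Fern→Knoll→Maple: 12+5+22+13+8 = 60
The minimum is 44.
One optimal route: Maple → Fern → Knoll → Quarry → Ash → Maple (or its reverse).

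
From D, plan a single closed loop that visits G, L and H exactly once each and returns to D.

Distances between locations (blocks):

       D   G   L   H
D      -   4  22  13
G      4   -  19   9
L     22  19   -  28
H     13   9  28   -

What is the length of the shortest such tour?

There are 3 distinct closed tours to check (reversals are equivalent).
D - G - L - H - D: 4+19+28+13 = 64
D - G - H - L - D: 4+9+28+22 = 63
D - L - G - H - D: 22+19+9+13 = 63
The minimum is 63.
One optimal route: D → G → H → L → D (or its reverse).

63 blocks — the shortest possible round trip.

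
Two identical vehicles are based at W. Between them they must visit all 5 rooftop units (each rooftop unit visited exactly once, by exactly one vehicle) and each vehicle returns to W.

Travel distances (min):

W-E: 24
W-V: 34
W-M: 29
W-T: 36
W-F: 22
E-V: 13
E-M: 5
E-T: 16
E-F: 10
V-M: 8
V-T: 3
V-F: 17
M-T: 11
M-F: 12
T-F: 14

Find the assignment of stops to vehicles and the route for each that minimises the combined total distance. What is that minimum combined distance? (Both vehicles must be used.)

There are 2^4 − 1 = 15 ways to divide the 5 stops into two non-empty groups. For each, the best each vehicle can do is its own shortest tour through its group:
  {E} + {V, M, T, F}: 48 + 76 = 124
  {V} + {E, M, T, F}: 68 + 76 = 144
  {E, V} + {M, T, F}: 71 + 76 = 147
  {M} + {E, V, T, F}: 58 + 76 = 134
  {E, M} + {V, T, F}: 58 + 73 = 131
  {V, M} + {E, T, F}: 71 + 76 = 147
  … (15 splits in total)
  {E, V, M, T} + {F}: 76 + 44 = 120  ← best
Best: vehicle 1 W → E → M → V → T → W = 76; vehicle 2 W → F → W = 44; combined 120.

Minimum combined distance: 120 min.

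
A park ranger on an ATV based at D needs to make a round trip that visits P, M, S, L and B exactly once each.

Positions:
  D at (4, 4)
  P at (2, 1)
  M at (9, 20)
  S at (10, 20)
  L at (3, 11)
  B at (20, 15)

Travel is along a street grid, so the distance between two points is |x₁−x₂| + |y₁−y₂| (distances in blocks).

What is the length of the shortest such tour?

D-P-M-S-L-B-D: 5+26+1+16+21+27 = 96
D-P-M-S-B-L-D: 5+26+1+15+21+8 = 76
D-P-M-L-S-B-D: 5+26+15+16+15+27 = 104
D-P-M-L-B-S-D: 5+26+15+21+15+22 = 104
D-P-M-B-S-L-D: 5+26+16+15+16+8 = 86
D-P-M-B-L-S-D: 5+26+16+21+16+22 = 106
D-P-S-M-L-B-D: 5+27+1+15+21+27 = 96
D-P-S-M-B-L-D: 5+27+1+16+21+8 = 78
D-P-S-L-M-B-D: 5+27+16+15+16+27 = 106
D-P-S-L-B-M-D: 5+27+16+21+16+21 = 106
D-P-S-B-M-L-D: 5+27+15+16+15+8 = 86
D-P-S-B-L-M-D: 5+27+15+21+15+21 = 104
D-P-L-M-S-B-D: 5+11+15+1+15+27 = 74
D-P-L-M-B-S-D: 5+11+15+16+15+22 = 84
… (46 more)
The minimum is 74.
One optimal route: D → P → L → M → S → B → D (or its reverse).

Minimum total distance: 74 blocks.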